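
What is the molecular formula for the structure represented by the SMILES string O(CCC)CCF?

C5H11FO

Heavy atoms from the SMILES: 5 C, 1 F, 1 O.
Implicit hydrogens by atom environment:
  4 × C: 2 H each → 8
  1 × C: 3 H
  1 × F: no H
  1 × O: no H
  Total hydrogens = 11.
Molecular formula: C5H11FO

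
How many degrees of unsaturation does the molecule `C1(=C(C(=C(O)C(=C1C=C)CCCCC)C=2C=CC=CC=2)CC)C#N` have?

Molecular formula from the SMILES: C22H25NO.
DoU = (2C + 2 + N − H − X)/2 = (2·22 + 2 + 1 − 25 − 0)/2 = 22/2 = 11.
(Structurally: 2 ring(s) + 9 π bond(s) = 11.)

11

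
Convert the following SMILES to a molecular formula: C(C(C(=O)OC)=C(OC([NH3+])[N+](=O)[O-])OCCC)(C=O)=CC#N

Heavy atoms from the SMILES: 12 C, 3 N, 7 O.
Implicit hydrogens by atom environment:
  6 × O: no H
  5 × C: no H
  3 × C: 1 H each → 3
  2 × C: 3 H each → 6
  2 × C: 2 H each → 4
  1 × N (charge +1): 3 H
  1 × N (charge +1): no H
  1 × N: no H
  1 × O (charge -1): no H
  Total hydrogens = 16.
Net charge +1.
Molecular formula: C12H16N3O7+

C12H16N3O7+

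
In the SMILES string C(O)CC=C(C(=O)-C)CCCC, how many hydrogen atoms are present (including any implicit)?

Hydrogens are implicit in SMILES; fill each atom to its normal valence:
  5 × C: 2 H each → 10
  2 × C: 3 H each → 6
  2 × C: no H
  1 × C: 1 H
  1 × O: 1 H
  1 × O: no H
  Total hydrogens = 18.

18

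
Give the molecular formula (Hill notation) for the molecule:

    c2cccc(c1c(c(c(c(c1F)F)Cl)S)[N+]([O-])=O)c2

C12H6ClF2NO2S

Heavy atoms from the SMILES: 12 C, 1 Cl, 2 F, 1 N, 2 O, 1 S.
Implicit hydrogens by atom environment:
  7 × C (aromatic): no H
  5 × C (aromatic): 1 H each → 5
  2 × F: no H
  1 × Cl: no H
  1 × N (charge +1): no H
  1 × O: no H
  1 × O (charge -1): no H
  1 × S: 1 H
  Total hydrogens = 6.
Molecular formula: C12H6ClF2NO2S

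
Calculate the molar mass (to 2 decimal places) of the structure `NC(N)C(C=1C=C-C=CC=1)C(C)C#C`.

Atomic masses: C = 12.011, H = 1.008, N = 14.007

Molecular formula: C12H16N2.
M = 12×12.011 + 16×1.008 + 2×14.007 = 188.27 g/mol.

188.27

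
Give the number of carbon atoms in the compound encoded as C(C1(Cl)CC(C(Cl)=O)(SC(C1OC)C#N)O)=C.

10

The symbol for carbon appears 10 times in the SMILES. (Cl is a single chlorine, not C + l.)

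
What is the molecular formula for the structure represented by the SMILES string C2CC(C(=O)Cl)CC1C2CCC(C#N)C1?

Heavy atoms from the SMILES: 12 C, 1 Cl, 1 N, 1 O.
Implicit hydrogens by atom environment:
  6 × C: 2 H each → 12
  4 × C: 1 H each → 4
  2 × C: no H
  1 × Cl: no H
  1 × N: no H
  1 × O: no H
  Total hydrogens = 16.
Molecular formula: C12H16ClNO

C12H16ClNO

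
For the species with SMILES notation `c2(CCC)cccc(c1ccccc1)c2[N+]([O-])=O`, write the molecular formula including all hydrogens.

Heavy atoms from the SMILES: 15 C, 1 N, 2 O.
Implicit hydrogens by atom environment:
  8 × C (aromatic): 1 H each → 8
  4 × C (aromatic): no H
  2 × C: 2 H each → 4
  1 × C: 3 H
  1 × N (charge +1): no H
  1 × O: no H
  1 × O (charge -1): no H
  Total hydrogens = 15.
Molecular formula: C15H15NO2

C15H15NO2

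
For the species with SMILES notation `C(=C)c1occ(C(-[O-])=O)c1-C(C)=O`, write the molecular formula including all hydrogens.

C9H7O4-

Heavy atoms from the SMILES: 9 C, 4 O.
Implicit hydrogens by atom environment:
  3 × C (aromatic): no H
  2 × C: no H
  2 × O: no H
  1 × C: 3 H
  1 × C: 2 H
  1 × C (aromatic): 1 H
  1 × C: 1 H
  1 × O (aromatic): no H
  1 × O (charge -1): no H
  Total hydrogens = 7.
Net charge -1.
Molecular formula: C9H7O4-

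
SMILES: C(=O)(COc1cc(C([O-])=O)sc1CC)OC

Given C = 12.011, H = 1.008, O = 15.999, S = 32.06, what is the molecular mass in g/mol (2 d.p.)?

Molecular formula: C10H11O5S-.
M = 10×12.011 + 11×1.008 + 5×15.999 + 1×32.06 = 243.25 g/mol.

243.25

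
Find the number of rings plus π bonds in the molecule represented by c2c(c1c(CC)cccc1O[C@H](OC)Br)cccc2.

8

Molecular formula from the SMILES: C16H17BrO2.
DoU = (2C + 2 + N − H − X)/2 = (2·16 + 2 + 0 − 17 − 1)/2 = 16/2 = 8.
(Structurally: 2 ring(s) + 6 π bond(s) = 8.)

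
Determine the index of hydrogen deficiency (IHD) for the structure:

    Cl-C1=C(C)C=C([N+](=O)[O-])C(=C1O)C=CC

Molecular formula from the SMILES: C10H10ClNO3.
DoU = (2C + 2 + N − H − X)/2 = (2·10 + 2 + 1 − 10 − 1)/2 = 12/2 = 6.
(Structurally: 1 ring(s) + 5 π bond(s) = 6.)

6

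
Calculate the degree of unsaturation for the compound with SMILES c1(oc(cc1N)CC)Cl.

3

Molecular formula from the SMILES: C6H8ClNO.
DoU = (2C + 2 + N − H − X)/2 = (2·6 + 2 + 1 − 8 − 1)/2 = 6/2 = 3.
(Structurally: 1 ring(s) + 2 π bond(s) = 3.)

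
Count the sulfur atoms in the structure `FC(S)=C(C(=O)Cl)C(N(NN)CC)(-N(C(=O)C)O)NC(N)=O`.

1

The symbol for sulfur appears 1 time in the SMILES.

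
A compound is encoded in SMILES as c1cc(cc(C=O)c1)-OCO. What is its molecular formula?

C8H8O3

Heavy atoms from the SMILES: 8 C, 3 O.
Implicit hydrogens by atom environment:
  4 × C (aromatic): 1 H each → 4
  2 × C (aromatic): no H
  2 × O: no H
  1 × C: 2 H
  1 × C: 1 H
  1 × O: 1 H
  Total hydrogens = 8.
Molecular formula: C8H8O3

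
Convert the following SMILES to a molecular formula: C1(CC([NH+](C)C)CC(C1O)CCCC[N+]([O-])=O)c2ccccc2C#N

C19H28N3O3+

Heavy atoms from the SMILES: 19 C, 3 N, 3 O.
Implicit hydrogens by atom environment:
  6 × C: 2 H each → 12
  4 × C: 1 H each → 4
  4 × C (aromatic): 1 H each → 4
  2 × C: 3 H each → 6
  2 × C (aromatic): no H
  1 × C: no H
  1 × N (charge +1): 1 H
  1 × N: no H
  1 × N (charge +1): no H
  1 × O: 1 H
  1 × O: no H
  1 × O (charge -1): no H
  Total hydrogens = 28.
Net charge +1.
Molecular formula: C19H28N3O3+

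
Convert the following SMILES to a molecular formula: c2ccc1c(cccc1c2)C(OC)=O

Heavy atoms from the SMILES: 12 C, 2 O.
Implicit hydrogens by atom environment:
  7 × C (aromatic): 1 H each → 7
  3 × C (aromatic): no H
  2 × O: no H
  1 × C: 3 H
  1 × C: no H
  Total hydrogens = 10.
Molecular formula: C12H10O2

C12H10O2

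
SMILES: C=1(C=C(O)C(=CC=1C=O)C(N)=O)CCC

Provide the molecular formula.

C11H13NO3

Heavy atoms from the SMILES: 11 C, 1 N, 3 O.
Implicit hydrogens by atom environment:
  4 × C (aromatic): no H
  2 × C: 2 H each → 4
  2 × C (aromatic): 1 H each → 2
  2 × O: no H
  1 × C: 3 H
  1 × C: 1 H
  1 × C: no H
  1 × N: 2 H
  1 × O: 1 H
  Total hydrogens = 13.
Molecular formula: C11H13NO3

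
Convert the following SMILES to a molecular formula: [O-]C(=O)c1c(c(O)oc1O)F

Heavy atoms from the SMILES: 5 C, 1 F, 5 O.
Implicit hydrogens by atom environment:
  4 × C (aromatic): no H
  2 × O: 1 H each → 2
  1 × C: no H
  1 × F: no H
  1 × O (aromatic): no H
  1 × O: no H
  1 × O (charge -1): no H
  Total hydrogens = 2.
Net charge -1.
Molecular formula: C5H2FO5-

C5H2FO5-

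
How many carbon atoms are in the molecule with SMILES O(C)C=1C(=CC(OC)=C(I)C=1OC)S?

The symbol for carbon appears 9 times in the SMILES.

9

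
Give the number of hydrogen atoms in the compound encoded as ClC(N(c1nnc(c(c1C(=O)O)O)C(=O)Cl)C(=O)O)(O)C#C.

5

Hydrogens are implicit in SMILES; fill each atom to its normal valence:
  5 × C: no H
  4 × C (aromatic): no H
  4 × O: 1 H each → 4
  3 × O: no H
  2 × Cl: no H
  2 × N (aromatic): no H
  1 × C: 1 H
  1 × N: no H
  Total hydrogens = 5.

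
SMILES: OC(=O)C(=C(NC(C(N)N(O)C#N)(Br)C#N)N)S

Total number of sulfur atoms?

The symbol for sulfur appears 1 time in the SMILES.

1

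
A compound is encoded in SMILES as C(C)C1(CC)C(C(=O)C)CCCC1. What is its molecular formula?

Heavy atoms from the SMILES: 12 C, 1 O.
Implicit hydrogens by atom environment:
  6 × C: 2 H each → 12
  3 × C: 3 H each → 9
  2 × C: no H
  1 × C: 1 H
  1 × O: no H
  Total hydrogens = 22.
Molecular formula: C12H22O

C12H22O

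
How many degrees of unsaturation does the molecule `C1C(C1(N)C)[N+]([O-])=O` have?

2

Molecular formula from the SMILES: C4H8N2O2.
DoU = (2C + 2 + N − H − X)/2 = (2·4 + 2 + 2 − 8 − 0)/2 = 4/2 = 2.
(Structurally: 1 ring(s) + 1 π bond(s) = 2.)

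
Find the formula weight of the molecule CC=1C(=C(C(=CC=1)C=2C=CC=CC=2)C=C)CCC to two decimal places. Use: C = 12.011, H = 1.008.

Molecular formula: C18H20.
M = 18×12.011 + 20×1.008 = 236.36 g/mol.

236.36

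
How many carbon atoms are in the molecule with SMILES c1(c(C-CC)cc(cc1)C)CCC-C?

14

The symbol for carbon appears 14 times in the SMILES. Lowercase c denotes aromatic carbon and counts toward C.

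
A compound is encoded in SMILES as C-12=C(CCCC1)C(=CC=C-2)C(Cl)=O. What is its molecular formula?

C11H11ClO

Heavy atoms from the SMILES: 11 C, 1 Cl, 1 O.
Implicit hydrogens by atom environment:
  4 × C: 2 H each → 8
  3 × C (aromatic): 1 H each → 3
  3 × C (aromatic): no H
  1 × C: no H
  1 × Cl: no H
  1 × O: no H
  Total hydrogens = 11.
Molecular formula: C11H11ClO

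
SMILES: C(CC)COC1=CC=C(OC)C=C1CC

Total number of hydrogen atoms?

20

Hydrogens are implicit in SMILES; fill each atom to its normal valence:
  4 × C: 2 H each → 8
  3 × C: 3 H each → 9
  3 × C (aromatic): 1 H each → 3
  3 × C (aromatic): no H
  2 × O: no H
  Total hydrogens = 20.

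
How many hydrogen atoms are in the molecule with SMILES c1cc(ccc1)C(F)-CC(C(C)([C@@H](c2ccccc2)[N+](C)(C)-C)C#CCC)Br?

Hydrogens are implicit in SMILES; fill each atom to its normal valence:
  10 × C (aromatic): 1 H each → 10
  5 × C: 3 H each → 15
  3 × C: 1 H each → 3
  3 × C: no H
  2 × C: 2 H each → 4
  2 × C (aromatic): no H
  1 × Br: no H
  1 × F: no H
  1 × N (charge +1): no H
  Total hydrogens = 32.

32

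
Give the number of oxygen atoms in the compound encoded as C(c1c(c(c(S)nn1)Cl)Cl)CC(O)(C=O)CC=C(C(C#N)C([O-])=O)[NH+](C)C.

The symbol for oxygen appears 4 times in the SMILES.

4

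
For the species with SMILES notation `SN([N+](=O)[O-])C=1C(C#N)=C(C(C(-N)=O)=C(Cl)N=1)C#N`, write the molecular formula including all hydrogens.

C8H3ClN6O3S

Heavy atoms from the SMILES: 8 C, 1 Cl, 6 N, 3 O, 1 S.
Implicit hydrogens by atom environment:
  5 × C (aromatic): no H
  3 × C: no H
  3 × N: no H
  2 × O: no H
  1 × Cl: no H
  1 × N: 2 H
  1 × N (aromatic): no H
  1 × N (charge +1): no H
  1 × O (charge -1): no H
  1 × S: 1 H
  Total hydrogens = 3.
Molecular formula: C8H3ClN6O3S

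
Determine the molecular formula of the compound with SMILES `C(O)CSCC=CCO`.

C6H12O2S

Heavy atoms from the SMILES: 6 C, 2 O, 1 S.
Implicit hydrogens by atom environment:
  4 × C: 2 H each → 8
  2 × C: 1 H each → 2
  2 × O: 1 H each → 2
  1 × S: no H
  Total hydrogens = 12.
Molecular formula: C6H12O2S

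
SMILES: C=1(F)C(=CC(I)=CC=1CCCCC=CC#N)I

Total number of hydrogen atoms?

12

Hydrogens are implicit in SMILES; fill each atom to its normal valence:
  4 × C: 2 H each → 8
  4 × C (aromatic): no H
  2 × C (aromatic): 1 H each → 2
  2 × C: 1 H each → 2
  2 × I: no H
  1 × C: no H
  1 × F: no H
  1 × N: no H
  Total hydrogens = 12.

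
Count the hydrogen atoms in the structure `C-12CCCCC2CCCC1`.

18

Hydrogens are implicit in SMILES; fill each atom to its normal valence:
  8 × C: 2 H each → 16
  2 × C: 1 H each → 2
  Total hydrogens = 18.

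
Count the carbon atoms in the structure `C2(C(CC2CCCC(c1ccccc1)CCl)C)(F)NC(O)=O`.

The symbol for carbon appears 17 times in the SMILES. Lowercase c denotes aromatic carbon and counts toward C.

17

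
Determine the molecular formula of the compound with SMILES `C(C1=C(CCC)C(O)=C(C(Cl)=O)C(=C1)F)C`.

C12H14ClFO2

Heavy atoms from the SMILES: 12 C, 1 Cl, 1 F, 2 O.
Implicit hydrogens by atom environment:
  5 × C (aromatic): no H
  3 × C: 2 H each → 6
  2 × C: 3 H each → 6
  1 × C (aromatic): 1 H
  1 × C: no H
  1 × Cl: no H
  1 × F: no H
  1 × O: 1 H
  1 × O: no H
  Total hydrogens = 14.
Molecular formula: C12H14ClFO2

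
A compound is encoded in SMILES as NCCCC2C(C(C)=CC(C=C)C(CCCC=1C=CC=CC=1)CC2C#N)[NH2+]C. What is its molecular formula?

Heavy atoms from the SMILES: 25 C, 3 N.
Implicit hydrogens by atom environment:
  8 × C: 2 H each → 16
  7 × C: 1 H each → 7
  5 × C (aromatic): 1 H each → 5
  2 × C: 3 H each → 6
  2 × C: no H
  1 × C (aromatic): no H
  1 × N: 2 H
  1 × N (charge +1): 2 H
  1 × N: no H
  Total hydrogens = 38.
Net charge +1.
Molecular formula: C25H38N3+

C25H38N3+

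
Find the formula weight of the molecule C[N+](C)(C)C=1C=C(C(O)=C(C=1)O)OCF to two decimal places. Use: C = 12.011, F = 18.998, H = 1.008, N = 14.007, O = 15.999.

216.23

Molecular formula: C10H15FNO3+.
M = 10×12.011 + 1×18.998 + 15×1.008 + 1×14.007 + 3×15.999 = 216.23 g/mol.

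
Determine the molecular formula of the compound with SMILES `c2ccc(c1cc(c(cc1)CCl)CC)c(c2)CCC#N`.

C18H18ClN

Heavy atoms from the SMILES: 18 C, 1 Cl, 1 N.
Implicit hydrogens by atom environment:
  7 × C (aromatic): 1 H each → 7
  5 × C (aromatic): no H
  4 × C: 2 H each → 8
  1 × C: 3 H
  1 × C: no H
  1 × Cl: no H
  1 × N: no H
  Total hydrogens = 18.
Molecular formula: C18H18ClN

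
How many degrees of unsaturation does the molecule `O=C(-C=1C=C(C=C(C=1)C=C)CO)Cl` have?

6

Molecular formula from the SMILES: C10H9ClO2.
DoU = (2C + 2 + N − H − X)/2 = (2·10 + 2 + 0 − 9 − 1)/2 = 12/2 = 6.
(Structurally: 1 ring(s) + 5 π bond(s) = 6.)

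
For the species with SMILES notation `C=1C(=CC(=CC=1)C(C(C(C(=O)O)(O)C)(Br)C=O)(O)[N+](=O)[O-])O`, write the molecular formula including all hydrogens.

Heavy atoms from the SMILES: 1 Br, 12 C, 1 N, 8 O.
Implicit hydrogens by atom environment:
  4 × C (aromatic): 1 H each → 4
  4 × C: no H
  4 × O: 1 H each → 4
  3 × O: no H
  2 × C (aromatic): no H
  1 × Br: no H
  1 × C: 3 H
  1 × C: 1 H
  1 × N (charge +1): no H
  1 × O (charge -1): no H
  Total hydrogens = 12.
Molecular formula: C12H12BrNO8

C12H12BrNO8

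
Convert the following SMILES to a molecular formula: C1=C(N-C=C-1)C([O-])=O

Heavy atoms from the SMILES: 5 C, 1 N, 2 O.
Implicit hydrogens by atom environment:
  3 × C (aromatic): 1 H each → 3
  1 × C (aromatic): no H
  1 × C: no H
  1 × N (aromatic): 1 H
  1 × O: no H
  1 × O (charge -1): no H
  Total hydrogens = 4.
Net charge -1.
Molecular formula: C5H4NO2-

C5H4NO2-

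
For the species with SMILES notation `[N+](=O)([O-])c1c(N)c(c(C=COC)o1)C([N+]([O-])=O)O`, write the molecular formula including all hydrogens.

C8H9N3O7

Heavy atoms from the SMILES: 8 C, 3 N, 7 O.
Implicit hydrogens by atom environment:
  4 × C (aromatic): no H
  3 × C: 1 H each → 3
  3 × O: no H
  2 × N (charge +1): no H
  2 × O (charge -1): no H
  1 × C: 3 H
  1 × N: 2 H
  1 × O: 1 H
  1 × O (aromatic): no H
  Total hydrogens = 9.
Molecular formula: C8H9N3O7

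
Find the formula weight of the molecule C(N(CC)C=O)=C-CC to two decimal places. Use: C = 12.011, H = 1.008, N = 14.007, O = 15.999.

Molecular formula: C7H13NO.
M = 7×12.011 + 13×1.008 + 1×14.007 + 1×15.999 = 127.19 g/mol.

127.19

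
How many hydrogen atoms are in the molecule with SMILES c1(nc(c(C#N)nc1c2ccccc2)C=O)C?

Hydrogens are implicit in SMILES; fill each atom to its normal valence:
  5 × C (aromatic): 1 H each → 5
  5 × C (aromatic): no H
  2 × N (aromatic): no H
  1 × C: 3 H
  1 × C: 1 H
  1 × C: no H
  1 × N: no H
  1 × O: no H
  Total hydrogens = 9.

9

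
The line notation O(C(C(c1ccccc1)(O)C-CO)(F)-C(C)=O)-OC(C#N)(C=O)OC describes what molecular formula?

C16H18FNO7

Heavy atoms from the SMILES: 16 C, 1 F, 1 N, 7 O.
Implicit hydrogens by atom environment:
  5 × C (aromatic): 1 H each → 5
  5 × C: no H
  5 × O: no H
  2 × C: 3 H each → 6
  2 × C: 2 H each → 4
  2 × O: 1 H each → 2
  1 × C: 1 H
  1 × C (aromatic): no H
  1 × F: no H
  1 × N: no H
  Total hydrogens = 18.
Molecular formula: C16H18FNO7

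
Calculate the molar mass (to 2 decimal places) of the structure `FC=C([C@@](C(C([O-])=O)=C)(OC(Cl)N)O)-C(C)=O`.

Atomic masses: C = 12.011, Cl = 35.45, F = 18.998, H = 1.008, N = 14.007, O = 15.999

Molecular formula: C9H10ClFNO5-.
M = 9×12.011 + 1×35.45 + 1×18.998 + 10×1.008 + 1×14.007 + 5×15.999 = 266.63 g/mol.

266.63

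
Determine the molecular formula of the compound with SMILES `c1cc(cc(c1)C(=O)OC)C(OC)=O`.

Heavy atoms from the SMILES: 10 C, 4 O.
Implicit hydrogens by atom environment:
  4 × C (aromatic): 1 H each → 4
  4 × O: no H
  2 × C: 3 H each → 6
  2 × C (aromatic): no H
  2 × C: no H
  Total hydrogens = 10.
Molecular formula: C10H10O4

C10H10O4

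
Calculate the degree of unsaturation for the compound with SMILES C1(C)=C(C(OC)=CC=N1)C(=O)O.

Molecular formula from the SMILES: C8H9NO3.
DoU = (2C + 2 + N − H − X)/2 = (2·8 + 2 + 1 − 9 − 0)/2 = 10/2 = 5.
(Structurally: 1 ring(s) + 4 π bond(s) = 5.)

5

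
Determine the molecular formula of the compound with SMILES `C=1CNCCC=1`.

Heavy atoms from the SMILES: 5 C, 1 N.
Implicit hydrogens by atom environment:
  3 × C: 2 H each → 6
  2 × C: 1 H each → 2
  1 × N: 1 H
  Total hydrogens = 9.
Molecular formula: C5H9N

C5H9N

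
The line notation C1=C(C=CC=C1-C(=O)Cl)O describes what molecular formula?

Heavy atoms from the SMILES: 7 C, 1 Cl, 2 O.
Implicit hydrogens by atom environment:
  4 × C (aromatic): 1 H each → 4
  2 × C (aromatic): no H
  1 × C: no H
  1 × Cl: no H
  1 × O: 1 H
  1 × O: no H
  Total hydrogens = 5.
Molecular formula: C7H5ClO2

C7H5ClO2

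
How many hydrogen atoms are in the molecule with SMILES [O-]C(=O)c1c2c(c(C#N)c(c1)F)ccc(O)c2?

5

Hydrogens are implicit in SMILES; fill each atom to its normal valence:
  6 × C (aromatic): no H
  4 × C (aromatic): 1 H each → 4
  2 × C: no H
  1 × F: no H
  1 × N: no H
  1 × O: 1 H
  1 × O: no H
  1 × O (charge -1): no H
  Total hydrogens = 5.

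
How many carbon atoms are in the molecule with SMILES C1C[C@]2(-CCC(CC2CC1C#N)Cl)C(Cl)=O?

The symbol for carbon appears 12 times in the SMILES. (Cl is a single chlorine, not C + l.)

12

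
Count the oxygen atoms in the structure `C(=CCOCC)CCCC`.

The symbol for oxygen appears 1 time in the SMILES.

1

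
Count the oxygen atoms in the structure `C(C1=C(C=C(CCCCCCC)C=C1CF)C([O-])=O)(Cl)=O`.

3

The symbol for oxygen appears 3 times in the SMILES.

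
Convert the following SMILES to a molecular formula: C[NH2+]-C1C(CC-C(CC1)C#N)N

C9H18N3+

Heavy atoms from the SMILES: 9 C, 3 N.
Implicit hydrogens by atom environment:
  4 × C: 2 H each → 8
  3 × C: 1 H each → 3
  1 × C: 3 H
  1 × C: no H
  1 × N (charge +1): 2 H
  1 × N: 2 H
  1 × N: no H
  Total hydrogens = 18.
Net charge +1.
Molecular formula: C9H18N3+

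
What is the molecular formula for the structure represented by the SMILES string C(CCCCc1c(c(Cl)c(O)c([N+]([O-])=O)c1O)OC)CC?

Heavy atoms from the SMILES: 14 C, 1 Cl, 1 N, 5 O.
Implicit hydrogens by atom environment:
  6 × C: 2 H each → 12
  6 × C (aromatic): no H
  2 × C: 3 H each → 6
  2 × O: 1 H each → 2
  2 × O: no H
  1 × Cl: no H
  1 × N (charge +1): no H
  1 × O (charge -1): no H
  Total hydrogens = 20.
Molecular formula: C14H20ClNO5

C14H20ClNO5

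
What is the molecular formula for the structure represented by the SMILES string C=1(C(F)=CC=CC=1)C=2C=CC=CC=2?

C12H9F

Heavy atoms from the SMILES: 12 C, 1 F.
Implicit hydrogens by atom environment:
  9 × C (aromatic): 1 H each → 9
  3 × C (aromatic): no H
  1 × F: no H
  Total hydrogens = 9.
Molecular formula: C12H9F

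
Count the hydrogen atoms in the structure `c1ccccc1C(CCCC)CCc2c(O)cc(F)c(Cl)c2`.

22

Hydrogens are implicit in SMILES; fill each atom to its normal valence:
  7 × C (aromatic): 1 H each → 7
  5 × C: 2 H each → 10
  5 × C (aromatic): no H
  1 × C: 3 H
  1 × C: 1 H
  1 × Cl: no H
  1 × F: no H
  1 × O: 1 H
  Total hydrogens = 22.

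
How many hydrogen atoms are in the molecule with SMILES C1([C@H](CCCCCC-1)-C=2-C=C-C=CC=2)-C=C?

Hydrogens are implicit in SMILES; fill each atom to its normal valence:
  7 × C: 2 H each → 14
  5 × C (aromatic): 1 H each → 5
  3 × C: 1 H each → 3
  1 × C (aromatic): no H
  Total hydrogens = 22.

22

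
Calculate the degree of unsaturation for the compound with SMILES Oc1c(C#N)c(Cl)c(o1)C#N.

Molecular formula from the SMILES: C6HClN2O2.
DoU = (2C + 2 + N − H − X)/2 = (2·6 + 2 + 2 − 1 − 1)/2 = 14/2 = 7.
(Structurally: 1 ring(s) + 6 π bond(s) = 7.)

7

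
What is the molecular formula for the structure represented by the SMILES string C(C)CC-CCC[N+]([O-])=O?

Heavy atoms from the SMILES: 7 C, 1 N, 2 O.
Implicit hydrogens by atom environment:
  6 × C: 2 H each → 12
  1 × C: 3 H
  1 × N (charge +1): no H
  1 × O: no H
  1 × O (charge -1): no H
  Total hydrogens = 15.
Molecular formula: C7H15NO2

C7H15NO2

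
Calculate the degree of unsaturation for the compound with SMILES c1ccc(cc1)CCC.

Molecular formula from the SMILES: C9H12.
DoU = (2C + 2 + N − H − X)/2 = (2·9 + 2 + 0 − 12 − 0)/2 = 8/2 = 4.
(Structurally: 1 ring(s) + 3 π bond(s) = 4.)

4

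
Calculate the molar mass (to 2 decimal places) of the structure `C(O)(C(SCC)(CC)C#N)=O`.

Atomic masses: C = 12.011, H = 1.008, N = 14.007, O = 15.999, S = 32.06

Molecular formula: C7H11NO2S.
M = 7×12.011 + 11×1.008 + 1×14.007 + 2×15.999 + 1×32.06 = 173.23 g/mol.

173.23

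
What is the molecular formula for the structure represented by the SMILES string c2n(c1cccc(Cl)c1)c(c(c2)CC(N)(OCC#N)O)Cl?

Heavy atoms from the SMILES: 14 C, 2 Cl, 3 N, 2 O.
Implicit hydrogens by atom environment:
  6 × C (aromatic): 1 H each → 6
  4 × C (aromatic): no H
  2 × C: 2 H each → 4
  2 × C: no H
  2 × Cl: no H
  1 × N: 2 H
  1 × N (aromatic): no H
  1 × N: no H
  1 × O: 1 H
  1 × O: no H
  Total hydrogens = 13.
Molecular formula: C14H13Cl2N3O2

C14H13Cl2N3O2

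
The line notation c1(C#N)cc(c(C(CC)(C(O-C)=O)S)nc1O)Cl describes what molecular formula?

C11H11ClN2O3S

Heavy atoms from the SMILES: 11 C, 1 Cl, 2 N, 3 O, 1 S.
Implicit hydrogens by atom environment:
  4 × C (aromatic): no H
  3 × C: no H
  2 × C: 3 H each → 6
  2 × O: no H
  1 × C: 2 H
  1 × C (aromatic): 1 H
  1 × Cl: no H
  1 × N (aromatic): no H
  1 × N: no H
  1 × O: 1 H
  1 × S: 1 H
  Total hydrogens = 11.
Molecular formula: C11H11ClN2O3S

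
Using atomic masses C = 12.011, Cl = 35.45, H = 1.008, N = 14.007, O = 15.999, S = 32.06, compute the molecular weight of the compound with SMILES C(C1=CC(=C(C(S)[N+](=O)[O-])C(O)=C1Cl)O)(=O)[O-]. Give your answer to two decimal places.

278.64

Molecular formula: C8H5ClNO6S-.
M = 8×12.011 + 1×35.45 + 5×1.008 + 1×14.007 + 6×15.999 + 1×32.06 = 278.64 g/mol.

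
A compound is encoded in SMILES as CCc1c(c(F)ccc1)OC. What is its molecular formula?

Heavy atoms from the SMILES: 9 C, 1 F, 1 O.
Implicit hydrogens by atom environment:
  3 × C (aromatic): 1 H each → 3
  3 × C (aromatic): no H
  2 × C: 3 H each → 6
  1 × C: 2 H
  1 × F: no H
  1 × O: no H
  Total hydrogens = 11.
Molecular formula: C9H11FO

C9H11FO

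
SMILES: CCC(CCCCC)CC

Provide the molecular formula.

C10H22

Heavy atoms from the SMILES: 10 C.
Implicit hydrogens by atom environment:
  6 × C: 2 H each → 12
  3 × C: 3 H each → 9
  1 × C: 1 H
  Total hydrogens = 22.
Molecular formula: C10H22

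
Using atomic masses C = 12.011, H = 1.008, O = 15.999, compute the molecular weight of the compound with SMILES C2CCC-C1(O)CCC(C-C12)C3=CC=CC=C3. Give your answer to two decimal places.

230.35

Molecular formula: C16H22O.
M = 16×12.011 + 22×1.008 + 1×15.999 = 230.35 g/mol.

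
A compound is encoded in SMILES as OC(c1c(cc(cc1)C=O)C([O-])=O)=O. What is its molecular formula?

C9H5O5-

Heavy atoms from the SMILES: 9 C, 5 O.
Implicit hydrogens by atom environment:
  3 × C (aromatic): 1 H each → 3
  3 × C (aromatic): no H
  3 × O: no H
  2 × C: no H
  1 × C: 1 H
  1 × O: 1 H
  1 × O (charge -1): no H
  Total hydrogens = 5.
Net charge -1.
Molecular formula: C9H5O5-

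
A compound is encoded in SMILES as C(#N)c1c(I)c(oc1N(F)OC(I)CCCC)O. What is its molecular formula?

Heavy atoms from the SMILES: 10 C, 1 F, 2 I, 2 N, 3 O.
Implicit hydrogens by atom environment:
  4 × C (aromatic): no H
  3 × C: 2 H each → 6
  2 × I: no H
  2 × N: no H
  1 × C: 3 H
  1 × C: 1 H
  1 × C: no H
  1 × F: no H
  1 × O: 1 H
  1 × O (aromatic): no H
  1 × O: no H
  Total hydrogens = 11.
Molecular formula: C10H11FI2N2O3

C10H11FI2N2O3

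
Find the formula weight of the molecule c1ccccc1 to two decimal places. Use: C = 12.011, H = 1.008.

Molecular formula: C6H6.
M = 6×12.011 + 6×1.008 = 78.11 g/mol.

78.11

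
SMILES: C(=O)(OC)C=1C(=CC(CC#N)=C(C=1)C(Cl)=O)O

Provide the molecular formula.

Heavy atoms from the SMILES: 11 C, 1 Cl, 1 N, 4 O.
Implicit hydrogens by atom environment:
  4 × C (aromatic): no H
  3 × C: no H
  3 × O: no H
  2 × C (aromatic): 1 H each → 2
  1 × C: 3 H
  1 × C: 2 H
  1 × Cl: no H
  1 × N: no H
  1 × O: 1 H
  Total hydrogens = 8.
Molecular formula: C11H8ClNO4

C11H8ClNO4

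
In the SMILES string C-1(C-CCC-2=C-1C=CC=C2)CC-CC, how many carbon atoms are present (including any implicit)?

The symbol for carbon appears 14 times in the SMILES.

14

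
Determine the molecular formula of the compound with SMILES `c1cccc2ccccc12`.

Heavy atoms from the SMILES: 10 C.
Implicit hydrogens by atom environment:
  8 × C (aromatic): 1 H each → 8
  2 × C (aromatic): no H
  Total hydrogens = 8.
Molecular formula: C10H8

C10H8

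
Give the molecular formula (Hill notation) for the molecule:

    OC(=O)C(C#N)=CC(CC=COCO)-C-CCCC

Heavy atoms from the SMILES: 14 C, 1 N, 4 O.
Implicit hydrogens by atom environment:
  6 × C: 2 H each → 12
  4 × C: 1 H each → 4
  3 × C: no H
  2 × O: 1 H each → 2
  2 × O: no H
  1 × C: 3 H
  1 × N: no H
  Total hydrogens = 21.
Molecular formula: C14H21NO4

C14H21NO4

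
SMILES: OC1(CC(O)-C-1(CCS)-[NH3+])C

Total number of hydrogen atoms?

16

Hydrogens are implicit in SMILES; fill each atom to its normal valence:
  3 × C: 2 H each → 6
  2 × C: no H
  2 × O: 1 H each → 2
  1 × C: 3 H
  1 × C: 1 H
  1 × N (charge +1): 3 H
  1 × S: 1 H
  Total hydrogens = 16.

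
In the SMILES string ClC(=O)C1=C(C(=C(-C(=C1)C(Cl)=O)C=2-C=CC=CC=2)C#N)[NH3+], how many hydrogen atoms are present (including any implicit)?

Hydrogens are implicit in SMILES; fill each atom to its normal valence:
  6 × C (aromatic): 1 H each → 6
  6 × C (aromatic): no H
  3 × C: no H
  2 × Cl: no H
  2 × O: no H
  1 × N (charge +1): 3 H
  1 × N: no H
  Total hydrogens = 9.

9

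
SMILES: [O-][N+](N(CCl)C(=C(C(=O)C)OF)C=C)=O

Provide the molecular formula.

Heavy atoms from the SMILES: 7 C, 1 Cl, 1 F, 2 N, 4 O.
Implicit hydrogens by atom environment:
  3 × C: no H
  3 × O: no H
  2 × C: 2 H each → 4
  1 × C: 3 H
  1 × C: 1 H
  1 × Cl: no H
  1 × F: no H
  1 × N: no H
  1 × N (charge +1): no H
  1 × O (charge -1): no H
  Total hydrogens = 8.
Molecular formula: C7H8ClFN2O4

C7H8ClFN2O4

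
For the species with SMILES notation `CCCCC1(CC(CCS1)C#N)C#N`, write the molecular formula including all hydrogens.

Heavy atoms from the SMILES: 11 C, 2 N, 1 S.
Implicit hydrogens by atom environment:
  6 × C: 2 H each → 12
  3 × C: no H
  2 × N: no H
  1 × C: 3 H
  1 × C: 1 H
  1 × S: no H
  Total hydrogens = 16.
Molecular formula: C11H16N2S

C11H16N2S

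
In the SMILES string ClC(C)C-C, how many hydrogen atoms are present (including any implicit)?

Hydrogens are implicit in SMILES; fill each atom to its normal valence:
  2 × C: 3 H each → 6
  1 × C: 2 H
  1 × C: 1 H
  1 × Cl: no H
  Total hydrogens = 9.

9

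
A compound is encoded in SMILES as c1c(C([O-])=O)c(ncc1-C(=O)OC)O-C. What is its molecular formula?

C9H8NO5-

Heavy atoms from the SMILES: 9 C, 1 N, 5 O.
Implicit hydrogens by atom environment:
  4 × O: no H
  3 × C (aromatic): no H
  2 × C: 3 H each → 6
  2 × C (aromatic): 1 H each → 2
  2 × C: no H
  1 × N (aromatic): no H
  1 × O (charge -1): no H
  Total hydrogens = 8.
Net charge -1.
Molecular formula: C9H8NO5-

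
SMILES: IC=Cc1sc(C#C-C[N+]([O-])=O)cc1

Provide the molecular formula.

Heavy atoms from the SMILES: 9 C, 1 I, 1 N, 2 O, 1 S.
Implicit hydrogens by atom environment:
  2 × C (aromatic): 1 H each → 2
  2 × C: 1 H each → 2
  2 × C (aromatic): no H
  2 × C: no H
  1 × C: 2 H
  1 × I: no H
  1 × N (charge +1): no H
  1 × O: no H
  1 × O (charge -1): no H
  1 × S (aromatic): no H
  Total hydrogens = 6.
Molecular formula: C9H6INO2S

C9H6INO2S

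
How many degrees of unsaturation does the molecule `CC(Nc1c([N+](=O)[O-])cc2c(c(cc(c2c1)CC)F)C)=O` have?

9

Molecular formula from the SMILES: C15H15FN2O3.
DoU = (2C + 2 + N − H − X)/2 = (2·15 + 2 + 2 − 15 − 1)/2 = 18/2 = 9.
(Structurally: 2 ring(s) + 7 π bond(s) = 9.)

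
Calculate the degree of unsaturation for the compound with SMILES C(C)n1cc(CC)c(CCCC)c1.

3

Molecular formula from the SMILES: C12H21N.
DoU = (2C + 2 + N − H − X)/2 = (2·12 + 2 + 1 − 21 − 0)/2 = 6/2 = 3.
(Structurally: 1 ring(s) + 2 π bond(s) = 3.)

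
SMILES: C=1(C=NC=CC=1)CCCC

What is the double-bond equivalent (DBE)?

4

Molecular formula from the SMILES: C9H13N.
DoU = (2C + 2 + N − H − X)/2 = (2·9 + 2 + 1 − 13 − 0)/2 = 8/2 = 4.
(Structurally: 1 ring(s) + 3 π bond(s) = 4.)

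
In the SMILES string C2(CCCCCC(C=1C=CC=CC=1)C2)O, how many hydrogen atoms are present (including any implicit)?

Hydrogens are implicit in SMILES; fill each atom to its normal valence:
  6 × C: 2 H each → 12
  5 × C (aromatic): 1 H each → 5
  2 × C: 1 H each → 2
  1 × C (aromatic): no H
  1 × O: 1 H
  Total hydrogens = 20.

20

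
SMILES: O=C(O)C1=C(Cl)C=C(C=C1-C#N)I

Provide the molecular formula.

C8H3ClINO2

Heavy atoms from the SMILES: 8 C, 1 Cl, 1 I, 1 N, 2 O.
Implicit hydrogens by atom environment:
  4 × C (aromatic): no H
  2 × C (aromatic): 1 H each → 2
  2 × C: no H
  1 × Cl: no H
  1 × I: no H
  1 × N: no H
  1 × O: 1 H
  1 × O: no H
  Total hydrogens = 3.
Molecular formula: C8H3ClINO2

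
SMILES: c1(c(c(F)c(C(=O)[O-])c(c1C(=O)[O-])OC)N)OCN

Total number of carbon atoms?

The symbol for carbon appears 10 times in the SMILES. Lowercase c denotes aromatic carbon and counts toward C.

10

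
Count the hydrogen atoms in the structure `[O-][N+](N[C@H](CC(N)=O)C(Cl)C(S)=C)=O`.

10

Hydrogens are implicit in SMILES; fill each atom to its normal valence:
  2 × C: 2 H each → 4
  2 × C: 1 H each → 2
  2 × C: no H
  2 × O: no H
  1 × Cl: no H
  1 × N: 2 H
  1 × N: 1 H
  1 × N (charge +1): no H
  1 × O (charge -1): no H
  1 × S: 1 H
  Total hydrogens = 10.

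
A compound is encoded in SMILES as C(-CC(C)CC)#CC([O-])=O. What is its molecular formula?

C8H11O2-

Heavy atoms from the SMILES: 8 C, 2 O.
Implicit hydrogens by atom environment:
  3 × C: no H
  2 × C: 3 H each → 6
  2 × C: 2 H each → 4
  1 × C: 1 H
  1 × O: no H
  1 × O (charge -1): no H
  Total hydrogens = 11.
Net charge -1.
Molecular formula: C8H11O2-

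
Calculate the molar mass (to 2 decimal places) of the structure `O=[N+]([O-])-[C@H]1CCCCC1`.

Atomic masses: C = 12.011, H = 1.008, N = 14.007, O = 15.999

Molecular formula: C6H11NO2.
M = 6×12.011 + 11×1.008 + 1×14.007 + 2×15.999 = 129.16 g/mol.

129.16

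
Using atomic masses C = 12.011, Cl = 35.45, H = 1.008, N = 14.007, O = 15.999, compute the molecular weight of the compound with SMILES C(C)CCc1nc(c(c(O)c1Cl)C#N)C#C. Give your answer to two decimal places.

Molecular formula: C12H11ClN2O.
M = 12×12.011 + 1×35.45 + 11×1.008 + 2×14.007 + 1×15.999 = 234.68 g/mol.

234.68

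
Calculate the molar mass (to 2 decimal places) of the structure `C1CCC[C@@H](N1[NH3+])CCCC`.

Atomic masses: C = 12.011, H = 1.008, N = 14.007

Molecular formula: C9H21N2+.
M = 9×12.011 + 21×1.008 + 2×14.007 = 157.28 g/mol.

157.28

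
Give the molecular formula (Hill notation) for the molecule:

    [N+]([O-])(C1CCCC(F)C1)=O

C6H10FNO2

Heavy atoms from the SMILES: 6 C, 1 F, 1 N, 2 O.
Implicit hydrogens by atom environment:
  4 × C: 2 H each → 8
  2 × C: 1 H each → 2
  1 × F: no H
  1 × N (charge +1): no H
  1 × O: no H
  1 × O (charge -1): no H
  Total hydrogens = 10.
Molecular formula: C6H10FNO2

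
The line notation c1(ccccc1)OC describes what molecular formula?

C7H8O

Heavy atoms from the SMILES: 7 C, 1 O.
Implicit hydrogens by atom environment:
  5 × C (aromatic): 1 H each → 5
  1 × C: 3 H
  1 × C (aromatic): no H
  1 × O: no H
  Total hydrogens = 8.
Molecular formula: C7H8O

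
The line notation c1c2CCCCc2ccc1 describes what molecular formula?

Heavy atoms from the SMILES: 10 C.
Implicit hydrogens by atom environment:
  4 × C: 2 H each → 8
  4 × C (aromatic): 1 H each → 4
  2 × C (aromatic): no H
  Total hydrogens = 12.
Molecular formula: C10H12

C10H12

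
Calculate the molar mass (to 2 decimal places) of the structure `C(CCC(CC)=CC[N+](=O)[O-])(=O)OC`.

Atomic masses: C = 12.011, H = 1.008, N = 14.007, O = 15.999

Molecular formula: C9H15NO4.
M = 9×12.011 + 15×1.008 + 1×14.007 + 4×15.999 = 201.22 g/mol.

201.22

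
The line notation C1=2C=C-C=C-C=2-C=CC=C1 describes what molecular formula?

Heavy atoms from the SMILES: 10 C.
Implicit hydrogens by atom environment:
  8 × C (aromatic): 1 H each → 8
  2 × C (aromatic): no H
  Total hydrogens = 8.
Molecular formula: C10H8

C10H8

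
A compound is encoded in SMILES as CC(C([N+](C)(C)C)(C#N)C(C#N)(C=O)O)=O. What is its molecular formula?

Heavy atoms from the SMILES: 10 C, 3 N, 3 O.
Implicit hydrogens by atom environment:
  5 × C: no H
  4 × C: 3 H each → 12
  2 × N: no H
  2 × O: no H
  1 × C: 1 H
  1 × N (charge +1): no H
  1 × O: 1 H
  Total hydrogens = 14.
Net charge +1.
Molecular formula: C10H14N3O3+

C10H14N3O3+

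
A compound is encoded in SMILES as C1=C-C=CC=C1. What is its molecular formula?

Heavy atoms from the SMILES: 6 C.
Implicit hydrogens by atom environment:
  6 × C (aromatic): 1 H each → 6
  Total hydrogens = 6.
Molecular formula: C6H6

C6H6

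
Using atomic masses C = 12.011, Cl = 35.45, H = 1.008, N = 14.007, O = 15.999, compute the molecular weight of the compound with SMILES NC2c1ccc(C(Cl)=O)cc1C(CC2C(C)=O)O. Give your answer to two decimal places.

267.71

Molecular formula: C13H14ClNO3.
M = 13×12.011 + 1×35.45 + 14×1.008 + 1×14.007 + 3×15.999 = 267.71 g/mol.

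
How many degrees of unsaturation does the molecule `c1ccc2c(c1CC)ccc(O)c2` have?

7

Molecular formula from the SMILES: C12H12O.
DoU = (2C + 2 + N − H − X)/2 = (2·12 + 2 + 0 − 12 − 0)/2 = 14/2 = 7.
(Structurally: 2 ring(s) + 5 π bond(s) = 7.)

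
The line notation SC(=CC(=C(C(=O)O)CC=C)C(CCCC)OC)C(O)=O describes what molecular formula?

Heavy atoms from the SMILES: 15 C, 5 O, 1 S.
Implicit hydrogens by atom environment:
  5 × C: 2 H each → 10
  5 × C: no H
  3 × C: 1 H each → 3
  3 × O: no H
  2 × C: 3 H each → 6
  2 × O: 1 H each → 2
  1 × S: 1 H
  Total hydrogens = 22.
Molecular formula: C15H22O5S

C15H22O5S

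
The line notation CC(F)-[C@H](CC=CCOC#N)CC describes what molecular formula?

C10H16FNO

Heavy atoms from the SMILES: 10 C, 1 F, 1 N, 1 O.
Implicit hydrogens by atom environment:
  4 × C: 1 H each → 4
  3 × C: 2 H each → 6
  2 × C: 3 H each → 6
  1 × C: no H
  1 × F: no H
  1 × N: no H
  1 × O: no H
  Total hydrogens = 16.
Molecular formula: C10H16FNO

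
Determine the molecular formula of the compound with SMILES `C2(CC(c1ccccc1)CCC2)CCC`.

Heavy atoms from the SMILES: 15 C.
Implicit hydrogens by atom environment:
  6 × C: 2 H each → 12
  5 × C (aromatic): 1 H each → 5
  2 × C: 1 H each → 2
  1 × C: 3 H
  1 × C (aromatic): no H
  Total hydrogens = 22.
Molecular formula: C15H22

C15H22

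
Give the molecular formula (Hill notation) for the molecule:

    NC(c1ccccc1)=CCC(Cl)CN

Heavy atoms from the SMILES: 11 C, 1 Cl, 2 N.
Implicit hydrogens by atom environment:
  5 × C (aromatic): 1 H each → 5
  2 × C: 2 H each → 4
  2 × C: 1 H each → 2
  2 × N: 2 H each → 4
  1 × C: no H
  1 × C (aromatic): no H
  1 × Cl: no H
  Total hydrogens = 15.
Molecular formula: C11H15ClN2

C11H15ClN2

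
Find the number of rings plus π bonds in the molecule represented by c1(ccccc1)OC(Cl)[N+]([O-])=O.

5

Molecular formula from the SMILES: C7H6ClNO3.
DoU = (2C + 2 + N − H − X)/2 = (2·7 + 2 + 1 − 6 − 1)/2 = 10/2 = 5.
(Structurally: 1 ring(s) + 4 π bond(s) = 5.)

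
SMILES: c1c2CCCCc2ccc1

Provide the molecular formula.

Heavy atoms from the SMILES: 10 C.
Implicit hydrogens by atom environment:
  4 × C: 2 H each → 8
  4 × C (aromatic): 1 H each → 4
  2 × C (aromatic): no H
  Total hydrogens = 12.
Molecular formula: C10H12

C10H12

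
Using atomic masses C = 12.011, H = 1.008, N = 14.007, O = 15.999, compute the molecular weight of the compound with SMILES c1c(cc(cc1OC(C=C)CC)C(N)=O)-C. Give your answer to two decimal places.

219.28

Molecular formula: C13H17NO2.
M = 13×12.011 + 17×1.008 + 1×14.007 + 2×15.999 = 219.28 g/mol.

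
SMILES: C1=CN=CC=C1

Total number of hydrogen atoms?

Hydrogens are implicit in SMILES; fill each atom to its normal valence:
  5 × C (aromatic): 1 H each → 5
  1 × N (aromatic): no H
  Total hydrogens = 5.

5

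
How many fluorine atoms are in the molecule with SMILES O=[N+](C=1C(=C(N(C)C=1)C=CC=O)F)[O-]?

1

The symbol for fluorine appears 1 time in the SMILES.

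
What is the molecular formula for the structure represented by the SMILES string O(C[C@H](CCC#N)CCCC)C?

C10H19NO

Heavy atoms from the SMILES: 10 C, 1 N, 1 O.
Implicit hydrogens by atom environment:
  6 × C: 2 H each → 12
  2 × C: 3 H each → 6
  1 × C: 1 H
  1 × C: no H
  1 × N: no H
  1 × O: no H
  Total hydrogens = 19.
Molecular formula: C10H19NO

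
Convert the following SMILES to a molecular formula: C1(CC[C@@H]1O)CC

C6H12O

Heavy atoms from the SMILES: 6 C, 1 O.
Implicit hydrogens by atom environment:
  3 × C: 2 H each → 6
  2 × C: 1 H each → 2
  1 × C: 3 H
  1 × O: 1 H
  Total hydrogens = 12.
Molecular formula: C6H12O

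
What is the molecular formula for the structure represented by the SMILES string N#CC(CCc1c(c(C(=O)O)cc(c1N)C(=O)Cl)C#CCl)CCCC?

C18H18Cl2N2O3

Heavy atoms from the SMILES: 18 C, 2 Cl, 2 N, 3 O.
Implicit hydrogens by atom environment:
  5 × C: 2 H each → 10
  5 × C (aromatic): no H
  5 × C: no H
  2 × Cl: no H
  2 × O: no H
  1 × C: 3 H
  1 × C (aromatic): 1 H
  1 × C: 1 H
  1 × N: 2 H
  1 × N: no H
  1 × O: 1 H
  Total hydrogens = 18.
Molecular formula: C18H18Cl2N2O3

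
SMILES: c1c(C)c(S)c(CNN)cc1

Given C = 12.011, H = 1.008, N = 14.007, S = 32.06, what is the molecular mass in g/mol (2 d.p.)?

Molecular formula: C8H12N2S.
M = 8×12.011 + 12×1.008 + 2×14.007 + 1×32.06 = 168.26 g/mol.

168.26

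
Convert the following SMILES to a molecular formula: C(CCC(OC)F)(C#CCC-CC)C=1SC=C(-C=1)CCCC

C19H29FOS

Heavy atoms from the SMILES: 19 C, 1 F, 1 O, 1 S.
Implicit hydrogens by atom environment:
  8 × C: 2 H each → 16
  3 × C: 3 H each → 9
  2 × C (aromatic): 1 H each → 2
  2 × C: 1 H each → 2
  2 × C (aromatic): no H
  2 × C: no H
  1 × F: no H
  1 × O: no H
  1 × S (aromatic): no H
  Total hydrogens = 29.
Molecular formula: C19H29FOS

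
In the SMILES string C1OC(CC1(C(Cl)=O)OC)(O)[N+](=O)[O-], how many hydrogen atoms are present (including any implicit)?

8

Hydrogens are implicit in SMILES; fill each atom to its normal valence:
  4 × O: no H
  3 × C: no H
  2 × C: 2 H each → 4
  1 × C: 3 H
  1 × Cl: no H
  1 × N (charge +1): no H
  1 × O: 1 H
  1 × O (charge -1): no H
  Total hydrogens = 8.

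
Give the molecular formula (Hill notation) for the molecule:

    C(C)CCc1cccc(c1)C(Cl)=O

Heavy atoms from the SMILES: 11 C, 1 Cl, 1 O.
Implicit hydrogens by atom environment:
  4 × C (aromatic): 1 H each → 4
  3 × C: 2 H each → 6
  2 × C (aromatic): no H
  1 × C: 3 H
  1 × C: no H
  1 × Cl: no H
  1 × O: no H
  Total hydrogens = 13.
Molecular formula: C11H13ClO

C11H13ClO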